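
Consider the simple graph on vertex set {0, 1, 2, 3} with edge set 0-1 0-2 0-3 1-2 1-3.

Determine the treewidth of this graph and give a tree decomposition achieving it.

Every bag has size at most 3, so the width is 3 − 1 = 2 and tw(G) ≤ 2. Conversely, {0, 1, 2} is a clique of size 3, and the vertices of any clique must share a bag in every tree decomposition; so some bag has ≥ 3 vertices and tw(G) ≥ 2. The upper and lower bounds meet at 2, so that is the treewidth.

Treewidth 2.
One optimal decomposition is:
Bags: B1 = {0, 1, 3}  B2 = {0, 1, 2}
Tree: B1–B2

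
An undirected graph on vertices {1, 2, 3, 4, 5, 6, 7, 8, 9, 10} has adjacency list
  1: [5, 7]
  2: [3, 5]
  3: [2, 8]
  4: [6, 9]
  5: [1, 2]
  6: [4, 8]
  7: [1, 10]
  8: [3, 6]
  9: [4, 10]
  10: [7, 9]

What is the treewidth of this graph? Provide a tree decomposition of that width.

Every bag has size at most 3, so the width is 3 − 1 = 2 and tw(G) ≤ 2. Since 6–4–9–10–7–1–5–2–3–8–6 is a cycle in G, G is not acyclic. Forests are exactly the graphs of treewidth ≤ 1, so tw(G) ≥ 2. Combining the bounds, tw(G) = 2.

Treewidth 2.
One such decomposition:
Bags: B1 = {4, 6, 9}  B2 = {6, 9, 10}  B3 = {6, 7, 10}  B4 = {1, 6, 7}  B5 = {1, 5, 6}  B6 = {2, 5, 6}  B7 = {2, 3, 6}  B8 = {3, 6, 8}
Tree: B1–B2, B2–B3, B3–B4, B4–B5, B5–B6, B6–B7, B7–B8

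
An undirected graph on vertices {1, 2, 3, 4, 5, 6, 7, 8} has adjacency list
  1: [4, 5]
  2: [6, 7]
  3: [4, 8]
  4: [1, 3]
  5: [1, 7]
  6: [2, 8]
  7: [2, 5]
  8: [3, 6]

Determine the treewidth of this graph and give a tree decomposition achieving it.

Treewidth 2.
One optimal decomposition is:
Bags: B1 = {2, 6, 7}  B2 = {5, 6, 7}  B3 = {1, 5, 6}  B4 = {1, 4, 6}  B5 = {3, 4, 6}  B6 = {3, 6, 8}
Tree: B1–B2, B2–B3, B3–B4, B4–B5, B5–B6

Each bag holds 3 vertices, so the decomposition has width 2, which upper-bounds the treewidth. The edges 6–2–7–5–1–4–3–8–6 form a cycle, so G is not a tree and its treewidth is at least 2. Hence tw(G) = 2 exactly.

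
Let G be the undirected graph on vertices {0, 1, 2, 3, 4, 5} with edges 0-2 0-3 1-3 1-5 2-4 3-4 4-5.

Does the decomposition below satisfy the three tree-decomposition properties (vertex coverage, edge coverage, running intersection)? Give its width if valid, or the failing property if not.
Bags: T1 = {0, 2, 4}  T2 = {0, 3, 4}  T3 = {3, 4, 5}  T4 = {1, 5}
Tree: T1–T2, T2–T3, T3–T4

A tree decomposition must satisfy three properties: every vertex lies in some bag; for every edge, both endpoints lie together in some bag; and for every vertex, the bags containing it form a connected subtree. Here edge (3,1) lies in no bag, so the decomposition is invalid.

No — edge (3,1) lies in no bag.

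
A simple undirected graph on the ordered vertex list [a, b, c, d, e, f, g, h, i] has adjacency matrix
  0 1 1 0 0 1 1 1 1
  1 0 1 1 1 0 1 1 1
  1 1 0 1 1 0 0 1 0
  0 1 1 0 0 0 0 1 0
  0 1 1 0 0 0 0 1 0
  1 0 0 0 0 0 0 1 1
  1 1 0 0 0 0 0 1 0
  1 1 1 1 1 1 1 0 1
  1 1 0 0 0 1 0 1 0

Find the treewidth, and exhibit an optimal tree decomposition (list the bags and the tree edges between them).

Treewidth 3.
One such decomposition:
Bags: B1 = {b, c, e, h}  B2 = {a, b, c, h}  B3 = {a, b, g, h}  B4 = {a, b, h, i}  B5 = {a, f, h, i}  B6 = {b, c, d, h}
Tree: B1–B2, B2–B3, B2–B4, B4–B5, B1–B6

The largest bag has 4 vertices, giving width 3; this decomposition certifies tw(G) ≤ 3. On the other hand G contains the 4-clique {a, f, h, i}. A clique must lie in a single bag of any decomposition, so no decomposition can have width below 3. The upper and lower bounds meet at 3, so that is the treewidth.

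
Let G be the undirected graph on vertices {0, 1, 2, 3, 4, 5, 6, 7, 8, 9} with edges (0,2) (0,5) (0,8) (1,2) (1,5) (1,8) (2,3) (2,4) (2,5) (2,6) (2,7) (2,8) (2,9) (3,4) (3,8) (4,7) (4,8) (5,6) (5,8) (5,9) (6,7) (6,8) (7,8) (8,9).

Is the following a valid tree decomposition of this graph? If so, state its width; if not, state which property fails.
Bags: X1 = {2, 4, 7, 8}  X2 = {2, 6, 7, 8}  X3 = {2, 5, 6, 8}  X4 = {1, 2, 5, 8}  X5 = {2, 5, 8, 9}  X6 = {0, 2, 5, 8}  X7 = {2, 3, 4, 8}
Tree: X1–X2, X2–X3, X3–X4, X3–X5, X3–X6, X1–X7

Vertex coverage: the bags together contain {0, 1, 2, 3, 4, 5, 6, 7, 8, 9}, the full vertex set. Edge coverage: each edge of G has both endpoints in at least one bag. Running intersection: for every vertex, the bags containing it form a connected subtree. All three properties hold, so this is a valid tree decomposition of width max|bag| − 1 = 3, and hence tw(G) ≤ 3.

Yes; width 3.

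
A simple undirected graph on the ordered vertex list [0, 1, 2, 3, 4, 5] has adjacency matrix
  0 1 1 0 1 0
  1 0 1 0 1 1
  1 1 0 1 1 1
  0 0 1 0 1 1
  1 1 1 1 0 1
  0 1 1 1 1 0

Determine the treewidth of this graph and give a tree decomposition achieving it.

The largest bag has 4 vertices, giving width 3; this decomposition certifies tw(G) ≤ 3. On the other hand G contains the 4-clique {0, 1, 2, 4}. A clique must lie in a single bag of any decomposition, so no decomposition can have width below 3. Hence tw(G) = 3 exactly.

Treewidth 3.
One such decomposition:
Bags: B1 = {1, 2, 4, 5}  B2 = {2, 3, 4, 5}  B3 = {0, 1, 2, 4}
Tree: B1–B2, B1–B3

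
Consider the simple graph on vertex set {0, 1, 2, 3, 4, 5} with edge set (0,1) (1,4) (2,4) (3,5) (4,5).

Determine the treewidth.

1

A width-1 tree decomposition is:
Bags: B1 = {2, 4}  B2 = {1, 4}  B3 = {4, 5}  B4 = {0, 1}  B5 = {3, 5}
Tree: B1–B2, B1–B3, B2–B4, B3–B5
The largest bag has 2 vertices, giving width 1; this decomposition certifies tw(G) ≤ 1. Since G has at least one edge (e.g. 2–4), it is not an edgeless graph, so tw(G) ≥ 1. The upper and lower bounds meet at 1, so that is the treewidth.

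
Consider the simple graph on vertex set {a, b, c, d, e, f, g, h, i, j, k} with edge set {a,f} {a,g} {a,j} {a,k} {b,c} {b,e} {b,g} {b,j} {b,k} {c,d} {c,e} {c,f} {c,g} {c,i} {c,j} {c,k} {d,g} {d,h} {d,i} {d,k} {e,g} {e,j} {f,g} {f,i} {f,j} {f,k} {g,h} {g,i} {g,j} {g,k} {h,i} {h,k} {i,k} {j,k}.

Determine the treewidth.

A width-4 tree decomposition is:
Bags: B1 = {c, f, g, j, k}  B2 = {b, c, g, j, k}  B3 = {c, f, g, i, k}  B4 = {c, d, g, i, k}  B5 = {b, c, e, g, j}  B6 = {a, f, g, j, k}  B7 = {d, g, h, i, k}
Tree: B1–B2, B1–B3, B3–B4, B2–B5, B1–B6, B4–B7
The largest bag has 5 vertices, giving width 4; this decomposition certifies tw(G) ≤ 4. On the other hand G contains the 5-clique {b, c, e, g, j}. A clique must lie in a single bag of any decomposition, so no decomposition can have width below 4. Combining the bounds, tw(G) = 4.

4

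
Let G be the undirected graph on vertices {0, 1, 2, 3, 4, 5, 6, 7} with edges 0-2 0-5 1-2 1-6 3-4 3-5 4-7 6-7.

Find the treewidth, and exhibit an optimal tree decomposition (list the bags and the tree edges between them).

Each bag holds 3 vertices, so the decomposition has width 2, which upper-bounds the treewidth. The edges 4–7–6–1–2–0–5–3–4 form a cycle, so G is not a tree and its treewidth is at least 2. Therefore the treewidth is 2.

Treewidth 2.
One optimal decomposition is:
Bags: B1 = {4, 6, 7}  B2 = {1, 4, 6}  B3 = {1, 2, 4}  B4 = {0, 2, 4}  B5 = {0, 4, 5}  B6 = {3, 4, 5}
Tree: B1–B2, B2–B3, B3–B4, B4–B5, B5–B6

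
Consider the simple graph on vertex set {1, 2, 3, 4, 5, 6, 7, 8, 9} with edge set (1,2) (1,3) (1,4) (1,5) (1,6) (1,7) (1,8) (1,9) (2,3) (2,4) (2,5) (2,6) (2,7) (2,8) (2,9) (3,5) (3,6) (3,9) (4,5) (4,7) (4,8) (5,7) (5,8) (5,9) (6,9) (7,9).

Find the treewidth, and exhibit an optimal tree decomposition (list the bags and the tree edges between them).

Treewidth 4.
One such decomposition:
Bags: B1 = {1, 2, 4, 5, 7}  B2 = {1, 2, 5, 7, 9}  B3 = {1, 2, 3, 5, 9}  B4 = {1, 2, 4, 5, 8}  B5 = {1, 2, 3, 6, 9}
Tree: B1–B2, B2–B3, B1–B4, B3–B5

The largest bag has 5 vertices, giving width 4; this decomposition certifies tw(G) ≤ 4. Conversely, {1, 2, 3, 5, 9} is a clique of size 5, and the vertices of any clique must share a bag in every tree decomposition; so some bag has ≥ 5 vertices and tw(G) ≥ 4. Therefore the treewidth is 4.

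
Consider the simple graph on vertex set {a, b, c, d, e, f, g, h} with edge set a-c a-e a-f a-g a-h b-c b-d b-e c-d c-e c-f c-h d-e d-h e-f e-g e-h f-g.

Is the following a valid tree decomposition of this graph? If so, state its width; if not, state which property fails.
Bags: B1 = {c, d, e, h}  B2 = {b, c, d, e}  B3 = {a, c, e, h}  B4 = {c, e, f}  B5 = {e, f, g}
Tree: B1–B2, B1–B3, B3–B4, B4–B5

A tree decomposition must satisfy three properties: every vertex lies in some bag; for every edge, both endpoints lie together in some bag; and for every vertex, the bags containing it form a connected subtree. Here edge (a,f) lies in no bag, so the decomposition is invalid.

No — edge (a,f) lies in no bag.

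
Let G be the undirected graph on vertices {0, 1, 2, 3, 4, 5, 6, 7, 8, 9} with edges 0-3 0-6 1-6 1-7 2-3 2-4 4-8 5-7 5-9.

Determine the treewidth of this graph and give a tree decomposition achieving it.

The largest bag has 2 vertices, giving width 1; this decomposition certifies tw(G) ≤ 1. Any graph with an edge has treewidth ≥ 1, and G has the edge 9–5. Combining the bounds, tw(G) = 1.

Treewidth 1.
One optimal decomposition is:
Bags: B1 = {5, 9}  B2 = {5, 7}  B3 = {1, 7}  B4 = {1, 6}  B5 = {0, 6}  B6 = {0, 3}  B7 = {2, 3}  B8 = {2, 4}  B9 = {4, 8}
Tree: B1–B2, B2–B3, B3–B4, B4–B5, B5–B6, B6–B7, B7–B8, B8–B9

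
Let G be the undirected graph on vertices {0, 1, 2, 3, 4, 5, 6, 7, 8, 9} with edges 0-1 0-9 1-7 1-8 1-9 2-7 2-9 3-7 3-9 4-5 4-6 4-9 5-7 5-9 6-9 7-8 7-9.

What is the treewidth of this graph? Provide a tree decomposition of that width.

Treewidth 2.
One optimal decomposition is:
Bags: B1 = {5, 7, 9}  B2 = {2, 7, 9}  B3 = {1, 7, 9}  B4 = {4, 5, 9}  B5 = {3, 7, 9}  B6 = {4, 6, 9}  B7 = {0, 1, 9}  B8 = {1, 7, 8}
Tree: B1–B2, B1–B3, B1–B4, B3–B5, B4–B6, B3–B7, B3–B8

The largest bag has 3 vertices, giving width 2; this decomposition certifies tw(G) ≤ 2. Conversely, {1, 7, 8} is a clique of size 3, and the vertices of any clique must share a bag in every tree decomposition; so some bag has ≥ 3 vertices and tw(G) ≥ 2. Hence tw(G) = 2 exactly.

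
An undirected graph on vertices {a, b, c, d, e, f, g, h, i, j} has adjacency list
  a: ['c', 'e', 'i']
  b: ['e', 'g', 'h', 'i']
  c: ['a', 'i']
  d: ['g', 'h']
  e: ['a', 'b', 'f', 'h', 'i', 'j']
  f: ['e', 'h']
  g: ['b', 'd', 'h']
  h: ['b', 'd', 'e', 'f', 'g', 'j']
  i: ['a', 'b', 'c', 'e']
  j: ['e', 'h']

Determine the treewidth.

A width-2 tree decomposition is:
Bags: B1 = {b, e, h}  B2 = {e, h, j}  B3 = {e, f, h}  B4 = {b, e, i}  B5 = {a, e, i}  B6 = {a, c, i}  B7 = {b, g, h}  B8 = {d, g, h}
Tree: B1–B2, B1–B3, B1–B4, B4–B5, B5–B6, B1–B7, B7–B8
Each bag holds 3 vertices, so the decomposition has width 2, which upper-bounds the treewidth. For the lower bound, the 3 vertices {d, g, h} are pairwise adjacent, and any tree decomposition puts a clique entirely inside one bag — forcing width ≥ 2. Therefore the treewidth is 2.

2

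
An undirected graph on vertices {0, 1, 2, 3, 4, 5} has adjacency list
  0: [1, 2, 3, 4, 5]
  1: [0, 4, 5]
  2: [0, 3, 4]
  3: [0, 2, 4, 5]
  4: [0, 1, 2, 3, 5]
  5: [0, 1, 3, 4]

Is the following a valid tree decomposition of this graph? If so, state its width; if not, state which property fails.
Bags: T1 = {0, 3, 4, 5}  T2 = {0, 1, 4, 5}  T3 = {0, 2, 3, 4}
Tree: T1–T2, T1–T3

Vertex coverage: the bags together contain {0, 1, 2, 3, 4, 5}, the full vertex set. Edge coverage: each edge of G has both endpoints in at least one bag. Running intersection: for every vertex, the bags containing it form a connected subtree. All three properties hold, so this is a valid tree decomposition of width max|bag| − 1 = 3, and hence tw(G) ≤ 3.

Yes; width 3.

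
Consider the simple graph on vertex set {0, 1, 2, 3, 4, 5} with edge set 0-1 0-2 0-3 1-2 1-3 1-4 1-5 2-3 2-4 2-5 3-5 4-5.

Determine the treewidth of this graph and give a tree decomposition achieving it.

The largest bag has 4 vertices, giving width 3; this decomposition certifies tw(G) ≤ 3. Conversely, {0, 1, 2, 3} is a clique of size 4, and the vertices of any clique must share a bag in every tree decomposition; so some bag has ≥ 4 vertices and tw(G) ≥ 3. The upper and lower bounds meet at 3, so that is the treewidth.

Treewidth 3.
Bags: B1 = {1, 2, 3, 5}  B2 = {1, 2, 4, 5}  B3 = {0, 1, 2, 3}
Tree: B1–B2, B1–B3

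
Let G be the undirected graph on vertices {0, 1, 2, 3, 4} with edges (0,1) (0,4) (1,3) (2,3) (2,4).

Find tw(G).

A width-2 tree decomposition is:
Bags: B1 = {0, 1, 3}  B2 = {0, 2, 3}  B3 = {0, 2, 4}
Tree: B1–B2, B2–B3
The largest bag has 3 vertices, giving width 2; this decomposition certifies tw(G) ≤ 2. Since 0–1–3–2–4–0 is a cycle in G, G is not acyclic. Forests are exactly the graphs of treewidth ≤ 1, so tw(G) ≥ 2. Combining the bounds, tw(G) = 2.

2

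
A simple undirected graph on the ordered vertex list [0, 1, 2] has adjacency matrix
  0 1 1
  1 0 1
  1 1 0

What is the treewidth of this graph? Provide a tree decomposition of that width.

Treewidth 2.
Bags: B1 = {0, 1, 2}
Tree: (single bag)

A single bag containing all 3 vertices is trivially a valid decomposition of width 2. For the lower bound, the 3 vertices {0, 1, 2} are pairwise adjacent, and any tree decomposition puts a clique entirely inside one bag — forcing width ≥ 2. Hence tw(G) = 2 exactly.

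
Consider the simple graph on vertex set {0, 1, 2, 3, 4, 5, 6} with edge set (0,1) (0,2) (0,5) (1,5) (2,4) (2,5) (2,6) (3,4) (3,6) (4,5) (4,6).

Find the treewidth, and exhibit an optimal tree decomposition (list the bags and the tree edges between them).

The largest bag has 3 vertices, giving width 2; this decomposition certifies tw(G) ≤ 2. On the other hand G contains the 3-clique {0, 1, 5}. A clique must lie in a single bag of any decomposition, so no decomposition can have width below 2. Therefore the treewidth is 2.

Treewidth 2.
Bags: B1 = {2, 4, 6}  B2 = {2, 4, 5}  B3 = {0, 2, 5}  B4 = {0, 1, 5}  B5 = {3, 4, 6}
Tree: B1–B2, B2–B3, B3–B4, B1–B5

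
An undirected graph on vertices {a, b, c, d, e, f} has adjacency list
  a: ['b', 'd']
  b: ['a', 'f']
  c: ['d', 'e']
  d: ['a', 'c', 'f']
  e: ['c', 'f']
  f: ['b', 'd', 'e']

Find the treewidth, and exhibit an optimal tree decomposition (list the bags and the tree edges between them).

Treewidth 2.
One such decomposition:
Bags: B1 = {a, b, d}  B2 = {b, d, f}  B3 = {c, d, f}  B4 = {c, e, f}
Tree: B1–B2, B2–B3, B3–B4

Each bag holds 3 vertices, so the decomposition has width 2, which upper-bounds the treewidth. For the lower bound, G contains the cycle a–b–f–d–a, so G is not a forest; only forests have treewidth ≤ 1, hence tw(G) ≥ 2. Hence tw(G) = 2 exactly.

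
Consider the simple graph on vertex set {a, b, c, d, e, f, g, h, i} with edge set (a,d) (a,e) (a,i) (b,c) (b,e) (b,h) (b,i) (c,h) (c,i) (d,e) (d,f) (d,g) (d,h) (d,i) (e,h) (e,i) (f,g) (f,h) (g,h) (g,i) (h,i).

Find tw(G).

3

A width-3 tree decomposition is:
Bags: B1 = {d, e, h, i}  B2 = {d, g, h, i}  B3 = {d, f, g, h}  B4 = {b, e, h, i}  B5 = {a, d, e, i}  B6 = {b, c, h, i}
Tree: B1–B2, B2–B3, B1–B4, B1–B5, B4–B6
Each bag holds 4 vertices, so the decomposition has width 3, which upper-bounds the treewidth. On the other hand G contains the 4-clique {d, f, g, h}. A clique must lie in a single bag of any decomposition, so no decomposition can have width below 3. Combining the bounds, tw(G) = 3.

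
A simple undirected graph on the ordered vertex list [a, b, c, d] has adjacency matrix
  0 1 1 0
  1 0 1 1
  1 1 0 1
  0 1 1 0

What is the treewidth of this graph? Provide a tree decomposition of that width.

Treewidth 2.
Bags: B1 = {b, c, d}  B2 = {a, b, c}
Tree: B1–B2

The largest bag has 3 vertices, giving width 2; this decomposition certifies tw(G) ≤ 2. Conversely, {b, c, d} is a clique of size 3, and the vertices of any clique must share a bag in every tree decomposition; so some bag has ≥ 3 vertices and tw(G) ≥ 2. The upper and lower bounds meet at 2, so that is the treewidth.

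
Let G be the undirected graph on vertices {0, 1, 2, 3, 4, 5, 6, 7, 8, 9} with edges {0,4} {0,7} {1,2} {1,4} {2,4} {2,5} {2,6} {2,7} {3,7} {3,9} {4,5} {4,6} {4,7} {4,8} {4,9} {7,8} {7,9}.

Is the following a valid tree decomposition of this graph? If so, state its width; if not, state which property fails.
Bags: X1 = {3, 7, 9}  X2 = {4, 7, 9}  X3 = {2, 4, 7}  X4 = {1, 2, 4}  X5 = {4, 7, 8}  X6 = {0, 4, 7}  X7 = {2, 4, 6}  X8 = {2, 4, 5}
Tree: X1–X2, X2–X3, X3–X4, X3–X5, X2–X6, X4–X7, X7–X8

Checking the three conditions: (i) the bags cover all of {0, 1, 2, 3, 4, 5, 6, 7, 8, 9}; (ii) for each edge, some bag contains both endpoints; (iii) the bags containing any fixed vertex form a subtree. All hold, so the decomposition is valid with width 3 − 1 = 2.

Yes; width 2.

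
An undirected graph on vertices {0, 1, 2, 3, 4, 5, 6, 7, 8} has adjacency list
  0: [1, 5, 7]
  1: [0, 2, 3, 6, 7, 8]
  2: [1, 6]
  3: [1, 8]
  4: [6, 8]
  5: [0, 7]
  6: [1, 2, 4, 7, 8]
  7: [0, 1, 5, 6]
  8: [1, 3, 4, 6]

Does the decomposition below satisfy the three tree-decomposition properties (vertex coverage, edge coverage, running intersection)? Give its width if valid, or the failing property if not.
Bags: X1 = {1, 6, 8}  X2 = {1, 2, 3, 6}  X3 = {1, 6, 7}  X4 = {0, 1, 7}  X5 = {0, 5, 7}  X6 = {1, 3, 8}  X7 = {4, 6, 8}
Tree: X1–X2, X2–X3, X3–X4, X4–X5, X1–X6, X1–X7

A tree decomposition must satisfy three properties: every vertex lies in some bag; for every edge, both endpoints lie together in some bag; and for every vertex, the bags containing it form a connected subtree. Here bags containing vertex 3 are not connected in the tree, so the decomposition is invalid.

No — bags containing vertex 3 are not connected in the tree.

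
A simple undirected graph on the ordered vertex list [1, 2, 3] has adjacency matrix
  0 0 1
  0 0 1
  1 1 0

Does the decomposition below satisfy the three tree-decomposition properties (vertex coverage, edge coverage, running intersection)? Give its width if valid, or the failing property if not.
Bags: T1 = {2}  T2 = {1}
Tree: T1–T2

No — vertex 3 appears in no bag.

A tree decomposition must satisfy three properties: every vertex lies in some bag; for every edge, both endpoints lie together in some bag; and for every vertex, the bags containing it form a connected subtree. Here vertex 3 appears in no bag, so the decomposition is invalid.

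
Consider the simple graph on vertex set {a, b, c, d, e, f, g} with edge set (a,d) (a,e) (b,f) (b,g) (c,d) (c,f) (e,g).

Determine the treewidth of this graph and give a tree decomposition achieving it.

Treewidth 2.
One such decomposition:
Bags: B1 = {b, f, g}  B2 = {c, f, g}  B3 = {c, d, g}  B4 = {a, d, g}  B5 = {a, e, g}
Tree: B1–B2, B2–B3, B3–B4, B4–B5

Each bag holds 3 vertices, so the decomposition has width 2, which upper-bounds the treewidth. The edges g–b–f–c–d–a–e–g form a cycle, so G is not a tree and its treewidth is at least 2. Combining the bounds, tw(G) = 2.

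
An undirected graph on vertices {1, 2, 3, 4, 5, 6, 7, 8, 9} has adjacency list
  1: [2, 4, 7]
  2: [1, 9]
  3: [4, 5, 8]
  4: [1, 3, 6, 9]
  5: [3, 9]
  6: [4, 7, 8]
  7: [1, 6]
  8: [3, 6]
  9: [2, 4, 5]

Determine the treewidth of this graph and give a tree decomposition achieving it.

Treewidth 3.
Bags: B1 = {3, 5, 6, 8}  B2 = {3, 4, 5, 6}  B3 = {4, 5, 6, 9}  B4 = {4, 6, 7, 9}  B5 = {1, 4, 7, 9}  B6 = {1, 2, 7, 9}
Tree: B1–B2, B2–B3, B3–B4, B4–B5, B5–B6

Every bag has size at most 4, so the width is 4 − 1 = 3 and tw(G) ≤ 3. For the lower bound: the 4 vertex sets {3,5,8}, {6}, {4}, {1,2,7,9} are disjoint, each induces a connected subgraph, and every pair is joined by at least one edge of G. Contracting each set to a single vertex therefore yields K_{4} as a minor, and since treewidth is minor-monotone, tw(G) ≥ tw(K_{4}) = 3. Therefore the treewidth is 3.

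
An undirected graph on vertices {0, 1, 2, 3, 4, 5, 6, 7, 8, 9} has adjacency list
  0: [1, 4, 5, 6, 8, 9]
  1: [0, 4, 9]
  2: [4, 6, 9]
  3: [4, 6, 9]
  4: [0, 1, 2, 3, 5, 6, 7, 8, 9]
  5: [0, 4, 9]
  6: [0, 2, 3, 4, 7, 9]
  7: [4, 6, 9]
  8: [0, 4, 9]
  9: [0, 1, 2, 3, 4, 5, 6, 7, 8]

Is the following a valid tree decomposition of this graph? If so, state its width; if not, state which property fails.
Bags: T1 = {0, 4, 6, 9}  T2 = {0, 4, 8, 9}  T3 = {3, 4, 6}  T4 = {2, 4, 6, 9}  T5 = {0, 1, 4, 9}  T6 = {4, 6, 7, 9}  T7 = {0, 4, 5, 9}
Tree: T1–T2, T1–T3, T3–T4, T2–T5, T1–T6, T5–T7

A tree decomposition must satisfy three properties: every vertex lies in some bag; for every edge, both endpoints lie together in some bag; and for every vertex, the bags containing it form a connected subtree. Here edge (9,3) lies in no bag, so the decomposition is invalid.

No — edge (9,3) lies in no bag.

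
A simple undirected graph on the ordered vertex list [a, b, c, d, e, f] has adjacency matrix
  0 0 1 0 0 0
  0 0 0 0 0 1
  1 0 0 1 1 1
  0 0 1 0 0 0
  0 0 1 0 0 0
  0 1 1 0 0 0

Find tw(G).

A width-1 tree decomposition is:
Bags: B1 = {c, e}  B2 = {c, f}  B3 = {b, f}  B4 = {a, c}  B5 = {c, d}
Tree: B1–B2, B2–B3, B2–B4, B4–B5
Every bag has size at most 2, so the width is 2 − 1 = 1 and tw(G) ≤ 1. Since G has at least one edge (e.g. c–e), it is not an edgeless graph, so tw(G) ≥ 1. The upper and lower bounds meet at 1, so that is the treewidth.

1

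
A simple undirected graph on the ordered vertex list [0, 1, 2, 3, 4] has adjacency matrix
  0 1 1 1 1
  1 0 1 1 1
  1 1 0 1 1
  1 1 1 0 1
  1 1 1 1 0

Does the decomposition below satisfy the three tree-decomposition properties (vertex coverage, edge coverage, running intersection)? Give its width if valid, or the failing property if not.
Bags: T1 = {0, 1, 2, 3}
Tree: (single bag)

No — vertex 4 appears in no bag.

A tree decomposition must satisfy three properties: every vertex lies in some bag; for every edge, both endpoints lie together in some bag; and for every vertex, the bags containing it form a connected subtree. Here vertex 4 appears in no bag, so the decomposition is invalid.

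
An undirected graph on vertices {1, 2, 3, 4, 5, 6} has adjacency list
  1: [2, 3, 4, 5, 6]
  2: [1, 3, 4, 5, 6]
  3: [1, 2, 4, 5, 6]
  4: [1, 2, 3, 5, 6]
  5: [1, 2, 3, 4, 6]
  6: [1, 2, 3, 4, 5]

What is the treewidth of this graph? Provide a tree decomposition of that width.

With just one bag of size 6, the width is 6 − 1 = 5, so tw(G) ≤ 5. For the lower bound, the 6 vertices {1, 2, 3, 4, 5, 6} are pairwise adjacent, and any tree decomposition puts a clique entirely inside one bag — forcing width ≥ 5. Hence tw(G) = 5 exactly.

Treewidth 5.
Bags: B1 = {1, 2, 3, 4, 5, 6}
Tree: (single bag)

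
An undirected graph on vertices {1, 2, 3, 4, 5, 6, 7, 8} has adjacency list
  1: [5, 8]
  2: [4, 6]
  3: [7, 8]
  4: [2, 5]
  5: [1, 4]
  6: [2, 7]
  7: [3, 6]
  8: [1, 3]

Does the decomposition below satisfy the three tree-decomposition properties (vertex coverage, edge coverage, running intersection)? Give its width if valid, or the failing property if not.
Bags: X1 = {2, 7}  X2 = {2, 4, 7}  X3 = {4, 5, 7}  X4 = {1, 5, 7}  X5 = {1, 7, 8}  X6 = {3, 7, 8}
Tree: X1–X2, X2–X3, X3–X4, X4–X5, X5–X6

A tree decomposition must satisfy three properties: every vertex lies in some bag; for every edge, both endpoints lie together in some bag; and for every vertex, the bags containing it form a connected subtree. Here vertex 6 appears in no bag, so the decomposition is invalid.

No — vertex 6 appears in no bag.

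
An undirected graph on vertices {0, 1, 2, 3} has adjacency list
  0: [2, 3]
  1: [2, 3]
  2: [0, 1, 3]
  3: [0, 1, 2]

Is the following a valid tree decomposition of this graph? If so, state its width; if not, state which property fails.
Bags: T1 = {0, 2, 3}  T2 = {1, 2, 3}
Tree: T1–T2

Yes; width 2.

Checking the three conditions: (i) the bags cover all of {0, 1, 2, 3}; (ii) for each edge, some bag contains both endpoints; (iii) the bags containing any fixed vertex form a subtree. All hold, so the decomposition is valid with width 3 − 1 = 2.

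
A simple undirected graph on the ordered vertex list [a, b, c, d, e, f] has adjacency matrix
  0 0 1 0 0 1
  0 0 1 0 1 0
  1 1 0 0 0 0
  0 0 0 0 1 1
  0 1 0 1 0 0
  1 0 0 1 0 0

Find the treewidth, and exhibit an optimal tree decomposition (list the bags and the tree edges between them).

The largest bag has 3 vertices, giving width 2; this decomposition certifies tw(G) ≤ 2. The edges f–d–e–b–c–a–f form a cycle, so G is not a tree and its treewidth is at least 2. The upper and lower bounds meet at 2, so that is the treewidth.

Treewidth 2.
One optimal decomposition is:
Bags: B1 = {d, e, f}  B2 = {b, e, f}  B3 = {b, c, f}  B4 = {a, c, f}
Tree: B1–B2, B2–B3, B3–B4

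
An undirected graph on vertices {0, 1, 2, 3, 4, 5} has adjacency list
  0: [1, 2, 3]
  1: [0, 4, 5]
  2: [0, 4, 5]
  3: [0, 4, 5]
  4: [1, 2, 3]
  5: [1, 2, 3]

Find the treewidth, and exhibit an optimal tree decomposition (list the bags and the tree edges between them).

Treewidth 3.
One such decomposition:
Bags: B1 = {0, 3, 4, 5}  B2 = {0, 1, 4, 5}  B3 = {0, 2, 4, 5}
Tree: B1–B2, B2–B3

Every bag has size at most 4, so the width is 4 − 1 = 3 and tw(G) ≤ 3. For the lower bound: the 4 vertex sets {0,3}, {1,4}, {5}, {2} are disjoint, each induces a connected subgraph, and every pair is joined by at least one edge of G. Contracting each set to a single vertex therefore yields K_{4} as a minor, and since treewidth is minor-monotone, tw(G) ≥ tw(K_{4}) = 3. Hence tw(G) = 3 exactly.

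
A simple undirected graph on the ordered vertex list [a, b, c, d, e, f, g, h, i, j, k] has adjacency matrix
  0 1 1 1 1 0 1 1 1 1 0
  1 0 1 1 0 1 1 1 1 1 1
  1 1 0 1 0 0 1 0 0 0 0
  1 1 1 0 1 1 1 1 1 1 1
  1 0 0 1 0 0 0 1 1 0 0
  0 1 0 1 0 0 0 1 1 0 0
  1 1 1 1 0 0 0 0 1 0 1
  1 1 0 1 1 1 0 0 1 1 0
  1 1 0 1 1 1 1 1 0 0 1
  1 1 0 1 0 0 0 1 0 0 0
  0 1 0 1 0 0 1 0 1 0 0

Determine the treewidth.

A width-4 tree decomposition is:
Bags: B1 = {a, b, d, g, i}  B2 = {b, d, g, i, k}  B3 = {a, b, d, h, i}  B4 = {a, d, e, h, i}  B5 = {a, b, c, d, g}  B6 = {a, b, d, h, j}  B7 = {b, d, f, h, i}
Tree: B1–B2, B1–B3, B3–B4, B1–B5, B3–B6, B3–B7
The largest bag has 5 vertices, giving width 4; this decomposition certifies tw(G) ≤ 4. On the other hand G contains the 5-clique {a, d, e, h, i}. A clique must lie in a single bag of any decomposition, so no decomposition can have width below 4. Combining the bounds, tw(G) = 4.

4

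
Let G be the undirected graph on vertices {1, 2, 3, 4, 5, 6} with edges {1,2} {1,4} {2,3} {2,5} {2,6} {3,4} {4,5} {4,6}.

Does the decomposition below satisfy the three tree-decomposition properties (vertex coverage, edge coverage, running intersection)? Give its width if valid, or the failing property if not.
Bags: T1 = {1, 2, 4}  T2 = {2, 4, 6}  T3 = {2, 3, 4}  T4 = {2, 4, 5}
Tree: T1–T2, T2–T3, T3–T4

Yes; width 2.

Every vertex of G appears in some bag (union = {1, 2, 3, 4, 5, 6}); every edge is covered by a bag; and for each vertex v the set of bags containing v is connected in the bag tree. The decomposition is therefore valid. The largest bag has 3 vertices, so the width is 2.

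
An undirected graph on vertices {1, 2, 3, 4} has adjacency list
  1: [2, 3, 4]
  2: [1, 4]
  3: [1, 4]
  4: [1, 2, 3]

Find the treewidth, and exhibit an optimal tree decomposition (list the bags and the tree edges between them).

Treewidth 2.
One optimal decomposition is:
Bags: B1 = {1, 2, 4}  B2 = {1, 3, 4}
Tree: B1–B2

The largest bag has 3 vertices, giving width 2; this decomposition certifies tw(G) ≤ 2. For the lower bound, the 3 vertices {1, 2, 4} are pairwise adjacent, and any tree decomposition puts a clique entirely inside one bag — forcing width ≥ 2. Therefore the treewidth is 2.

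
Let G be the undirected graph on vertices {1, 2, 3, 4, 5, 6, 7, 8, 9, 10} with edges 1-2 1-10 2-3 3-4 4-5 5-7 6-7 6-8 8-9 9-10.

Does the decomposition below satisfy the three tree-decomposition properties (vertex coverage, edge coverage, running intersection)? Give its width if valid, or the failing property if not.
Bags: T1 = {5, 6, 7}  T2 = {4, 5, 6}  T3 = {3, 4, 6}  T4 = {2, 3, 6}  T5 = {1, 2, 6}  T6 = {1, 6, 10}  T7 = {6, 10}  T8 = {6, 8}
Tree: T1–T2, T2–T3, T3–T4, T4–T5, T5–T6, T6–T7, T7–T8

No — vertex 9 appears in no bag.

A tree decomposition must satisfy three properties: every vertex lies in some bag; for every edge, both endpoints lie together in some bag; and for every vertex, the bags containing it form a connected subtree. Here vertex 9 appears in no bag, so the decomposition is invalid.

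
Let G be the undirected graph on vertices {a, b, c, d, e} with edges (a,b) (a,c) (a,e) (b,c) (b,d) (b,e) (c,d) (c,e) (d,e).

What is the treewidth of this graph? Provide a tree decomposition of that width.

Treewidth 3.
One such decomposition:
Bags: B1 = {b, c, d, e}  B2 = {a, b, c, e}
Tree: B1–B2

The largest bag has 4 vertices, giving width 3; this decomposition certifies tw(G) ≤ 3. For the lower bound, the 4 vertices {b, c, d, e} are pairwise adjacent, and any tree decomposition puts a clique entirely inside one bag — forcing width ≥ 3. Combining the bounds, tw(G) = 3.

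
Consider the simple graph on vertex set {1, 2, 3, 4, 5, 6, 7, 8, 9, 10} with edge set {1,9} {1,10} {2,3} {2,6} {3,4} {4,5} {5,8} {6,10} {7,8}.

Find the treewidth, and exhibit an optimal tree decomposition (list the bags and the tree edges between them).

Every bag has size at most 2, so the width is 2 − 1 = 1 and tw(G) ≤ 1. Since G has at least one edge (e.g. 9–1), it is not an edgeless graph, so tw(G) ≥ 1. The upper and lower bounds meet at 1, so that is the treewidth.

Treewidth 1.
One such decomposition:
Bags: B1 = {1, 9}  B2 = {1, 10}  B3 = {6, 10}  B4 = {2, 6}  B5 = {2, 3}  B6 = {3, 4}  B7 = {4, 5}  B8 = {5, 8}  B9 = {7, 8}
Tree: B1–B2, B2–B3, B3–B4, B4–B5, B5–B6, B6–B7, B7–B8, B8–B9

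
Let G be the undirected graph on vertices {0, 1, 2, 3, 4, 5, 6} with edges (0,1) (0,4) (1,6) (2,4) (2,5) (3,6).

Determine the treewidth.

A width-1 tree decomposition is:
Bags: B1 = {2, 5}  B2 = {2, 4}  B3 = {0, 4}  B4 = {0, 1}  B5 = {1, 6}  B6 = {3, 6}
Tree: B1–B2, B2–B3, B3–B4, B4–B5, B5–B6
The largest bag has 2 vertices, giving width 1; this decomposition certifies tw(G) ≤ 1. G has an edge, so its treewidth is at least 1. Combining the bounds, tw(G) = 1.

1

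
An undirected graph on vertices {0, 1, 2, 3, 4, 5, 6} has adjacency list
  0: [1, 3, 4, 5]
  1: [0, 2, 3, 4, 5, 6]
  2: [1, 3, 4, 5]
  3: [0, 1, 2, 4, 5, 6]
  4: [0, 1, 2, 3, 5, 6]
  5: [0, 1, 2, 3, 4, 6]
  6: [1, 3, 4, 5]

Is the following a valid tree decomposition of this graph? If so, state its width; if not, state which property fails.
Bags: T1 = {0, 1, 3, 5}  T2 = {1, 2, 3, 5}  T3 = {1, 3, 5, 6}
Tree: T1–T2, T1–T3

A tree decomposition must satisfy three properties: every vertex lies in some bag; for every edge, both endpoints lie together in some bag; and for every vertex, the bags containing it form a connected subtree. Here vertex 4 appears in no bag, so the decomposition is invalid.

No — vertex 4 appears in no bag.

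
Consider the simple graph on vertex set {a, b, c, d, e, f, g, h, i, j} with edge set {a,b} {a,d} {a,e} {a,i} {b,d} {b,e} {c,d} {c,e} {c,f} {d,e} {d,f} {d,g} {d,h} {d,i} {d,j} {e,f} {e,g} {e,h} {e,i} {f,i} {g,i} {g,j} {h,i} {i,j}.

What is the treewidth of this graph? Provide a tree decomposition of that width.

The largest bag has 4 vertices, giving width 3; this decomposition certifies tw(G) ≤ 3. On the other hand G contains the 4-clique {d, g, i, j}. A clique must lie in a single bag of any decomposition, so no decomposition can have width below 3. Therefore the treewidth is 3.

Treewidth 3.
One optimal decomposition is:
Bags: B1 = {d, e, f, i}  B2 = {c, d, e, f}  B3 = {d, e, g, i}  B4 = {d, e, h, i}  B5 = {a, d, e, i}  B6 = {a, b, d, e}  B7 = {d, g, i, j}
Tree: B1–B2, B1–B3, B1–B4, B3–B5, B5–B6, B3–B7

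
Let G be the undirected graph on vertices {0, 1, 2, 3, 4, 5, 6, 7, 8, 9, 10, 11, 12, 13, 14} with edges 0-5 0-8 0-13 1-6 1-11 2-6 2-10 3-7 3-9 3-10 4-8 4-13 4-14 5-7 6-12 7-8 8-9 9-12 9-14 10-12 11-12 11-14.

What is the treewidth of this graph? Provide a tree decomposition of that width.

Treewidth 3.
One optimal decomposition is:
Bags: B1 = {0, 5, 7, 13}  B2 = {0, 7, 8, 13}  B3 = {4, 7, 8, 13}  B4 = {3, 4, 7, 8}  B5 = {3, 4, 8, 9}  B6 = {3, 4, 9, 14}  B7 = {3, 9, 10, 14}  B8 = {9, 10, 12, 14}  B9 = {10, 11, 12, 14}  B10 = {2, 10, 11, 12}  B11 = {2, 6, 11, 12}  B12 = {1, 2, 6, 11}
Tree: B1–B2, B2–B3, B3–B4, B4–B5, B5–B6, B6–B7, B7–B8, B8–B9, B9–B10, B10–B11, B11–B12

Every bag has size at most 4, so the width is 4 − 1 = 3 and tw(G) ≤ 3. For the lower bound: the 4 vertex sets {0,5,13}, {7}, {8}, {3,4,9,14} are disjoint, each induces a connected subgraph, and every pair is joined by at least one edge of G. Contracting each set to a single vertex therefore yields K_{4} as a minor, and since treewidth is minor-monotone, tw(G) ≥ tw(K_{4}) = 3. Hence tw(G) = 3 exactly.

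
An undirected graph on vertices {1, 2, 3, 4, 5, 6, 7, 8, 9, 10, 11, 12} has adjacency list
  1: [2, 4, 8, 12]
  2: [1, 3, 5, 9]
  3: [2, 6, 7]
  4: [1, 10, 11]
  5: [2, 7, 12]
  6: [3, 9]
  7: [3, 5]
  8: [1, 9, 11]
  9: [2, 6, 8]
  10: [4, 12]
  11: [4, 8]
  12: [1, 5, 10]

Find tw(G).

3

A width-3 tree decomposition is:
Bags: B1 = {3, 5, 6, 7}  B2 = {2, 3, 5, 6}  B3 = {2, 5, 6, 9}  B4 = {2, 5, 9, 12}  B5 = {1, 2, 9, 12}  B6 = {1, 8, 9, 12}  B7 = {1, 8, 10, 12}  B8 = {1, 4, 8, 10}  B9 = {4, 8, 10, 11}
Tree: B1–B2, B2–B3, B3–B4, B4–B5, B5–B6, B6–B7, B7–B8, B8–B9
Each bag holds 4 vertices, so the decomposition has width 3, which upper-bounds the treewidth. For the lower bound: the 4 vertex sets {3,6,7}, {5}, {2}, {1,8,9,12} are disjoint, each induces a connected subgraph, and every pair is joined by at least one edge of G. Contracting each set to a single vertex therefore yields K_{4} as a minor, and since treewidth is minor-monotone, tw(G) ≥ tw(K_{4}) = 3. The upper and lower bounds meet at 3, so that is the treewidth.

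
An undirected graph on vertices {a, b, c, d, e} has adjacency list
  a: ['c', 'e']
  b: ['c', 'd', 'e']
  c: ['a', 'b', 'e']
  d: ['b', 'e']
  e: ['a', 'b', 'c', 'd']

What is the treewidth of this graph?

2

A width-2 tree decomposition is:
Bags: B1 = {b, c, e}  B2 = {b, d, e}  B3 = {a, c, e}
Tree: B1–B2, B1–B3
Each bag holds 3 vertices, so the decomposition has width 2, which upper-bounds the treewidth. Conversely, {b, d, e} is a clique of size 3, and the vertices of any clique must share a bag in every tree decomposition; so some bag has ≥ 3 vertices and tw(G) ≥ 2. Hence tw(G) = 2 exactly.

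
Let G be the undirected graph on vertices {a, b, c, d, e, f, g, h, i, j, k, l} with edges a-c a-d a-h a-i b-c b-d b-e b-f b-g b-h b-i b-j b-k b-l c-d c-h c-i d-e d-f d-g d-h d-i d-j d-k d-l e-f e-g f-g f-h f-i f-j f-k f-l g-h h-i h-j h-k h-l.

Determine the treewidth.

A width-4 tree decomposition is:
Bags: B1 = {b, d, f, g, h}  B2 = {b, d, f, h, k}  B3 = {b, d, f, h, j}  B4 = {b, d, f, h, i}  B5 = {b, d, f, h, l}  B6 = {b, d, e, f, g}  B7 = {b, c, d, h, i}  B8 = {a, c, d, h, i}
Tree: B1–B2, B2–B3, B2–B4, B1–B5, B1–B6, B4–B7, B7–B8
Every bag has size at most 5, so the width is 5 − 1 = 4 and tw(G) ≤ 4. For the lower bound, the 5 vertices {b, d, e, f, g} are pairwise adjacent, and any tree decomposition puts a clique entirely inside one bag — forcing width ≥ 4. The upper and lower bounds meet at 4, so that is the treewidth.

4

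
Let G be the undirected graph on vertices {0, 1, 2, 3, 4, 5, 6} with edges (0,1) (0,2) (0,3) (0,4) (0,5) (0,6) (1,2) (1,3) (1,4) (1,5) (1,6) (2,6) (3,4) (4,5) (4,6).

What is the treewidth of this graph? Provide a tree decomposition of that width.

Treewidth 3.
One such decomposition:
Bags: B1 = {0, 1, 3, 4}  B2 = {0, 1, 4, 6}  B3 = {0, 1, 4, 5}  B4 = {0, 1, 2, 6}
Tree: B1–B2, B1–B3, B2–B4

The largest bag has 4 vertices, giving width 3; this decomposition certifies tw(G) ≤ 3. For the lower bound, the 4 vertices {0, 1, 2, 6} are pairwise adjacent, and any tree decomposition puts a clique entirely inside one bag — forcing width ≥ 3. Therefore the treewidth is 3.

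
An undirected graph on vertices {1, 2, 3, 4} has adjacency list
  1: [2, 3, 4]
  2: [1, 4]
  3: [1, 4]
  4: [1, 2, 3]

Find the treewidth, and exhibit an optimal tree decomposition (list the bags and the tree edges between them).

Each bag holds 3 vertices, so the decomposition has width 2, which upper-bounds the treewidth. For the lower bound, the 3 vertices {1, 2, 4} are pairwise adjacent, and any tree decomposition puts a clique entirely inside one bag — forcing width ≥ 2. Combining the bounds, tw(G) = 2.

Treewidth 2.
One optimal decomposition is:
Bags: B1 = {1, 3, 4}  B2 = {1, 2, 4}
Tree: B1–B2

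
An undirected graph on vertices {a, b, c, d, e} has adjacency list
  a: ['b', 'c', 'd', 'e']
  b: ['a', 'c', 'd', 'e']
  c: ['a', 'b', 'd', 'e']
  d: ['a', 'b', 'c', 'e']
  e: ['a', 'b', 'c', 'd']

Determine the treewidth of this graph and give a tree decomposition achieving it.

Treewidth 4.
One such decomposition:
Bags: B1 = {a, b, c, d, e}
Tree: (single bag)

With just one bag of size 5, the width is 5 − 1 = 4, so tw(G) ≤ 4. On the other hand G contains the 5-clique {a, b, c, d, e}. A clique must lie in a single bag of any decomposition, so no decomposition can have width below 4. The upper and lower bounds meet at 4, so that is the treewidth.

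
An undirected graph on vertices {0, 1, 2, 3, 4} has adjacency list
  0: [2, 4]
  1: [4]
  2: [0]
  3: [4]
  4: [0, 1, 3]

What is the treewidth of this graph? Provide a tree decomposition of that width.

Treewidth 1.
One optimal decomposition is:
Bags: B1 = {0, 4}  B2 = {3, 4}  B3 = {1, 4}  B4 = {0, 2}
Tree: B1–B2, B2–B3, B1–B4

Every bag has size at most 2, so the width is 2 − 1 = 1 and tw(G) ≤ 1. G has an edge, so its treewidth is at least 1. Therefore the treewidth is 1.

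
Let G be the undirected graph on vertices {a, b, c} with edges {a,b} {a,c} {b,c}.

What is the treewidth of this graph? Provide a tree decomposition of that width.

Treewidth 2.
One optimal decomposition is:
Bags: B1 = {a, b, c}
Tree: (single bag)

With just one bag of size 3, the width is 3 − 1 = 2, so tw(G) ≤ 2. Conversely, {a, b, c} is a clique of size 3, and the vertices of any clique must share a bag in every tree decomposition; so some bag has ≥ 3 vertices and tw(G) ≥ 2. The upper and lower bounds meet at 2, so that is the treewidth.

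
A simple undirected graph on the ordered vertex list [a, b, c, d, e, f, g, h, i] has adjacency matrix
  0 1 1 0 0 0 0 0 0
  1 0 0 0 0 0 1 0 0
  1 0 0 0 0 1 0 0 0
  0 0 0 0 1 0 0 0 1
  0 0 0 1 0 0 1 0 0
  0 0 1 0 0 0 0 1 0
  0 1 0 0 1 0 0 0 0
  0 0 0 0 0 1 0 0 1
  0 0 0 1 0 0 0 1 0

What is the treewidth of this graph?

A width-2 tree decomposition is:
Bags: B1 = {d, h, i}  B2 = {d, f, h}  B3 = {c, d, f}  B4 = {a, c, d}  B5 = {a, b, d}  B6 = {b, d, g}  B7 = {d, e, g}
Tree: B1–B2, B2–B3, B3–B4, B4–B5, B5–B6, B6–B7
Each bag holds 3 vertices, so the decomposition has width 2, which upper-bounds the treewidth. For the lower bound, G contains the cycle d–i–h–f–c–a–b–g–e–d, so G is not a forest; only forests have treewidth ≤ 1, hence tw(G) ≥ 2. The upper and lower bounds meet at 2, so that is the treewidth.

2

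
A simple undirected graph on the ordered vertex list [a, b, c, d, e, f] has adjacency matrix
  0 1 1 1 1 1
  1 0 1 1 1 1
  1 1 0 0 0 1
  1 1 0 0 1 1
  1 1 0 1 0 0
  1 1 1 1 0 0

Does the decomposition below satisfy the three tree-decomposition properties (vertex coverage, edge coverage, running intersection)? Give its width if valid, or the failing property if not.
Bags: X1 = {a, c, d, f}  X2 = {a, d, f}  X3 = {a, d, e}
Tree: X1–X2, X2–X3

No — vertex b appears in no bag.

A tree decomposition must satisfy three properties: every vertex lies in some bag; for every edge, both endpoints lie together in some bag; and for every vertex, the bags containing it form a connected subtree. Here vertex b appears in no bag, so the decomposition is invalid.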